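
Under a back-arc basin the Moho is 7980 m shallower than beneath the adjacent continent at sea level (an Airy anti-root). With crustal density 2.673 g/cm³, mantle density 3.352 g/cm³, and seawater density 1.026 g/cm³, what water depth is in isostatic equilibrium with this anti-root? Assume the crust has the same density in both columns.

3290 m

Replacing a thickness d of crust by seawater at the top must be balanced by replacing crust with mantle at the base: d (ρ_c − ρ_w) = a (ρ_m − ρ_c).
d = a (ρ_m − ρ_c)/(ρ_c − ρ_w) = 7980 m × 0.679/1.647 = 3290 m.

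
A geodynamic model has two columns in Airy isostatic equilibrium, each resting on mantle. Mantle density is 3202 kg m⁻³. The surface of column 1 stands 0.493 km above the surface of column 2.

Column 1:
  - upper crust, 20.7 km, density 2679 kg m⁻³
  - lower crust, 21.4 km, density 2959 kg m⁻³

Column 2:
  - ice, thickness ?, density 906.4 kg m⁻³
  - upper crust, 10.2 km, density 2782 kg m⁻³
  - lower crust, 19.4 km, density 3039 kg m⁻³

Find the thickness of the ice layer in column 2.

Take the compensation level at the base of the deeper column (depth z_c below the surface of column 1) and equate Σ ρ_i t_i down to z_c; mantle fills any gap and the z_c terms cancel.
Column 1: 20.7×2679 + 21.4×2959 + (z_c − 42.1)×3202
Column 2: 0.493×0 + x×906.4 + 10.2×2782 + 19.4×3039 + (z_c − 0.493 − 29.6 − x)×3202
The z_c×3202 term appears on both sides and cancels. Collect the known terms of each column as K = Σ(ρt)_known − 3202 × (depth of known layers): K_1 = 118777.9 − 3202×42.1 = −16026.3; K_2 = 87333 − 3202×(0.493 + 29.6) = −9024.786.
Balance: K_1 = K_2 − x×(3202 − 906.4), so x = (K_2 − K_1)/(3202 − 906.4) = 7001.51/2295.6 = 3.05 km.

3.05 km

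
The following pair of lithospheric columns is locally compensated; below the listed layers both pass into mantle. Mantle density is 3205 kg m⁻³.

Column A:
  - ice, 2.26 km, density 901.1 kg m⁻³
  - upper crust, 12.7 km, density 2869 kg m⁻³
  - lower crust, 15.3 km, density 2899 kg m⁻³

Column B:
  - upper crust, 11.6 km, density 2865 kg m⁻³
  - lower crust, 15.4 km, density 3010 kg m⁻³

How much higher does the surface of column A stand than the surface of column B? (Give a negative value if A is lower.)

For any compensation level in the mantle, the mantle terms cancel and isostasy reduces to e = (Σt_A − Σt_B) − (Σ(ρt)_A − Σ(ρt)_B) / ρ_m.
Σt_A = 30.26 km; Σt_B = 27 km; Σ(ρt)_A = 82827.486; Σ(ρt)_B = 79588 (in km·kg m⁻³).
e = (30.26 − 27) − (82827.486 − 79588) / 3205 = 2.25 km.

2.25 km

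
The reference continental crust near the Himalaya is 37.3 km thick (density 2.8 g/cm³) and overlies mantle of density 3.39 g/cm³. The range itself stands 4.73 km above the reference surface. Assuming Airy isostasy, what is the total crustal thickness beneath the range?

Root depth r = h ρ_c / (ρ_m − ρ_c) = 4.73 km × 2.8 / 0.59 = 22.45 km.
Total thickness = T + h + r = 37.3 km + 4.73 km + 22.45 km = 64.5 km.

64.5 km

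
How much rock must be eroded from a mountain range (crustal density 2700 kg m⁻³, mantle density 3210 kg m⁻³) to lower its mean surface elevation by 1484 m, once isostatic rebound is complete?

9340 m

Net drop Δ = e − u = e − e ρ_c/ρ_m = e (ρ_m − ρ_c)/ρ_m.
e = Δ ρ_m/(ρ_m − ρ_c) = 1484 m × 3210/510 = 9340 m.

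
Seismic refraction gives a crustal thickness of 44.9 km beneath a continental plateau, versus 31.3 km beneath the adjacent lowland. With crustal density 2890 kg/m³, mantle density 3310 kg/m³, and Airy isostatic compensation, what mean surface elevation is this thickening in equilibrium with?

1.73 km

Excess crust Δ = 44.9 km − 31.3 km = 13.6 km, split between elevation h and root r with h + r = Δ.
Airy balance ρ_c h = (ρ_m − ρ_c) r gives r = h ρ_c/(ρ_m − ρ_c), so h (1 + ρ_c/(ρ_m − ρ_c)) = Δ, i.e. h = Δ (ρ_m − ρ_c)/ρ_m.
h = 13.6 km × 420/3310 = 1.73 km.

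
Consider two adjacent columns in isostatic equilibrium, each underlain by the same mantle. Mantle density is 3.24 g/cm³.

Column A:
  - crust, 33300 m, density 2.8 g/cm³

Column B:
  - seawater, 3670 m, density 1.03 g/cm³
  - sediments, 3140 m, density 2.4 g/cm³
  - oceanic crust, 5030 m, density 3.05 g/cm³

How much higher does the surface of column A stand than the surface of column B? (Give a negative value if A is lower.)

For any compensation level in the mantle, the mantle terms cancel and isostasy reduces to e = (Σt_A − Σt_B) − (Σ(ρt)_A − Σ(ρt)_B) / ρ_m.
Σt_A = 33300 m; Σt_B = 11840 m; Σ(ρt)_A = 93240; Σ(ρt)_B = 26657.6 (in m·g/cm³).
e = (33300 − 11840) − (93240 − 26657.6) / 3.24 = 910 m.

910 m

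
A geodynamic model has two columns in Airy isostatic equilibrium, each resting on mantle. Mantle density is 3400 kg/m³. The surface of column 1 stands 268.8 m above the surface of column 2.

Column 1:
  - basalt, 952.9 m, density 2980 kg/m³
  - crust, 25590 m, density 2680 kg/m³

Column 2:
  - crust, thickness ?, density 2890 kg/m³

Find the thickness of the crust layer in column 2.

Take the compensation level at the base of the deeper column (depth z_c below the surface of column 1) and equate Σ ρ_i t_i down to z_c; mantle fills any gap and the z_c terms cancel.
Column 1: 952.9×2980 + 25590×2680 + (z_c − 26542.9)×3400
Column 2: 268.8×0 + x×2890 + (z_c − 268.8 − 0 − x)×3400
The z_c×3400 term appears on both sides and cancels. Collect the known terms of each column as K = Σ(ρt)_known − 3400 × (depth of known layers): K_1 = 71420842 − 3400×26542.9 = −18825018; K_2 = 0 − 3400×(268.8 + 0) = −913920.
Balance: K_1 = K_2 − x×(3400 − 2890), so x = (K_2 − K_1)/(3400 − 2890) = 17911100/510 = 35100 m.

35100 m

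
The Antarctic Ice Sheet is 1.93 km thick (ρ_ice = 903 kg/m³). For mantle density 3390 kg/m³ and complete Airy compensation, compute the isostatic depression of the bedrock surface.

For local isostatic compensation: the ice load ρ_ice t is balanced by mantle displaced below, ρ_m s.
s = t ρ_ice / ρ_m = 1.93 km × 903/3390 = 0.514 km.

0.514 km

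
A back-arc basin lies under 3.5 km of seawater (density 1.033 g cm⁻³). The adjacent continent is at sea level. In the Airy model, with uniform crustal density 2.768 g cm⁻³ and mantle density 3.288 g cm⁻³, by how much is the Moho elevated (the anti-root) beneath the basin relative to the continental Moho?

11.7 km

Balancing pressure at the compensation depth: replacing crust with seawater at the top is compensated by replacing crust with mantle at the base: d (ρ_c − ρ_w) = a (ρ_m − ρ_c).
a = d (ρ_c − ρ_w)/(ρ_m − ρ_c) = 3.5 km × 1.735/0.52 = 11.7 km.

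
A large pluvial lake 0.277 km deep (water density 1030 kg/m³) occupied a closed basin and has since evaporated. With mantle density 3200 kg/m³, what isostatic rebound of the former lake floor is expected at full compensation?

0.0892 km

u = d ρ_w/ρ_m = 0.277 km × 1030/3200 = 0.0892 km.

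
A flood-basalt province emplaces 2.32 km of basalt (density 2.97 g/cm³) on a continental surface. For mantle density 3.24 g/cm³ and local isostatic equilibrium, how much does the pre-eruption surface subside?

2.13 km

Subaerial loading: s = t ρ_load / ρ_m.
s = 2.32 km × 2.97/3.24 = 2.13 km.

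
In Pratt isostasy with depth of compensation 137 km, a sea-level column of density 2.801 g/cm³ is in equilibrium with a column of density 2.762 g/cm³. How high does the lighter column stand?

1.93 km

ρ_ref D = ρ (D + h) → h = D (ρ_ref − ρ)/ρ.
h = 137 km × (2.801 − 2.762)/2.762 = 1.93 km.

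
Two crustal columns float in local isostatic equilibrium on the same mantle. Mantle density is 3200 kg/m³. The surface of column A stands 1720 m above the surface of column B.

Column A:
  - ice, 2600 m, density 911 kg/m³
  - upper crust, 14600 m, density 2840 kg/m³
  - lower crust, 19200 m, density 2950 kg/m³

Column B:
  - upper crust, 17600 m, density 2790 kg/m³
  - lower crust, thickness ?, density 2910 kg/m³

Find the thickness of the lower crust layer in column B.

11300 m

Take the compensation level at the base of the deeper column (depth z_c below the surface of column A) and equate Σ ρ_i t_i down to z_c; mantle fills any gap and the z_c terms cancel.
Column A: 2600×911 + 14600×2840 + 19200×2950 + (z_c − 36400)×3200
Column B: 1720×0 + 17600×2790 + x×2910 + (z_c − 1720 − 17600 − x)×3200
The z_c×3200 term appears on both sides and cancels. Collect the known terms of each column as K = Σ(ρt)_known − 3200 × (depth of known layers): K_A = 100472600 − 3200×36400 = −16007400; K_B = 49104000 − 3200×(1720 + 17600) = −12720000.
Balance: K_A = K_B − x×(3200 − 2910), so x = (K_B − K_A)/(3200 − 2910) = 3287400/290 = 11300 m.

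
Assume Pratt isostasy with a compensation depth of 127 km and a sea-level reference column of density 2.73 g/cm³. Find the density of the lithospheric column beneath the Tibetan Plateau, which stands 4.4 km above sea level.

2.64 g/cm³

Pratt balance: ρ_ref D = ρ (D + h).
ρ = ρ_ref D/(D + h) = 2.73 × 127 km/(127 km + 4.4 km) = 2.64 g/cm³.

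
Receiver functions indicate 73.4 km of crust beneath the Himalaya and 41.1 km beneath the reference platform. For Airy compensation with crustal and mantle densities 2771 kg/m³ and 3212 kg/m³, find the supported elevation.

4.43 km

Excess crust Δ = 73.4 km − 41.1 km = 32.3 km, split between elevation h and root r with h + r = Δ.
Airy balance ρ_c h = (ρ_m − ρ_c) r gives r = h ρ_c/(ρ_m − ρ_c), so h (1 + ρ_c/(ρ_m − ρ_c)) = Δ, i.e. h = Δ (ρ_m − ρ_c)/ρ_m.
h = 32.3 km × 441/3212 = 4.43 km.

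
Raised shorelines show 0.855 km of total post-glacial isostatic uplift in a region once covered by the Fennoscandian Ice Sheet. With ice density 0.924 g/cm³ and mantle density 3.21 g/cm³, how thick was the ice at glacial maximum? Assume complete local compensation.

2.97 km

u = t ρ_ice/ρ_m → t = u ρ_m/ρ_ice = 0.855 km × 3.21/0.924 = 2.97 km.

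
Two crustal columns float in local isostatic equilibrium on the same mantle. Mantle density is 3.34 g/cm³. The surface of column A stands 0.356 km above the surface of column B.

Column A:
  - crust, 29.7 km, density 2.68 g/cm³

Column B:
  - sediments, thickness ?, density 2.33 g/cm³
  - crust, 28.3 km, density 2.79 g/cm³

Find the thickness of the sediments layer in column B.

2.82 km

Take the compensation level at the base of the deeper column (depth z_c below the surface of column A) and equate Σ ρ_i t_i down to z_c; mantle fills any gap and the z_c terms cancel.
Column A: 29.7×2.68 + (z_c − 29.7)×3.34
Column B: 0.356×0 + x×2.33 + 28.3×2.79 + (z_c − 0.356 − 28.3 − x)×3.34
The z_c×3.34 term appears on both sides and cancels. Collect the known terms of each column as K = Σ(ρt)_known − 3.34 × (depth of known layers): K_A = 79.596 − 3.34×29.7 = −19.602; K_B = 78.957 − 3.34×(0.356 + 28.3) = −16.75404.
Balance: K_A = K_B − x×(3.34 − 2.33), so x = (K_B − K_A)/(3.34 − 2.33) = 2.84796/1.01 = 2.82 km.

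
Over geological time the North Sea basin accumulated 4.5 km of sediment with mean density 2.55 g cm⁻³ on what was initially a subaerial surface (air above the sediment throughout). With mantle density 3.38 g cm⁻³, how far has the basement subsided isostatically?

Subaerial load: s = t ρ_sed / ρ_m = 4.5 km × 2.55/3.38 = 3.39 km.

3.39 km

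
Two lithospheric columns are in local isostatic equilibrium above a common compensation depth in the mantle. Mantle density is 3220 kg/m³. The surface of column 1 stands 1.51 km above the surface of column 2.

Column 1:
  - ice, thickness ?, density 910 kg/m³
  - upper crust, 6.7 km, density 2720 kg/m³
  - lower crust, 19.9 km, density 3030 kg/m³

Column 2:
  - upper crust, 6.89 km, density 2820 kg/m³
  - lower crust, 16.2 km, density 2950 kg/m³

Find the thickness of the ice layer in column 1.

Take the compensation level at the base of the deeper column (depth z_c below the surface of column 1) and equate Σ ρ_i t_i down to z_c; mantle fills any gap and the z_c terms cancel.
Column 1: x×910 + 6.7×2720 + 19.9×3030 + (z_c − 26.6 − x)×3220
Column 2: 1.51×0 + 6.89×2820 + 16.2×2950 + (z_c − 1.51 − 23.09)×3220
The z_c×3220 term appears on both sides and cancels. Collect the known terms of each column as K = Σ(ρt)_known − 3220 × (depth of known layers): K_1 = 78521 − 3220×26.6 = −7131; K_2 = 67219.8 − 3220×(1.51 + 23.09) = −11992.2.
Balance: K_1 − x×(3220 − 910) = K_2, so x = (K_1 − K_2)/(3220 − 910) = 4861.2/2310 = 2.1 km.

2.1 km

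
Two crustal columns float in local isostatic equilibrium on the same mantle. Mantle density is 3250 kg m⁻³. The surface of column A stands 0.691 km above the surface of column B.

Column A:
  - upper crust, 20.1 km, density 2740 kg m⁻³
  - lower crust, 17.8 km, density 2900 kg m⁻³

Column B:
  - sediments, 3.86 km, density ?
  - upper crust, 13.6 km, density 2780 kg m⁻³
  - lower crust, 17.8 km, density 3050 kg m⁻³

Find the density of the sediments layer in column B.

Take the compensation level at the base of the deeper column (depth z_c below the surface of column A) and equate Σ ρ_i t_i down to z_c; mantle fills any gap and the z_c terms cancel.
Column A: 20.1×2740 + 17.8×2900 + (z_c − 37.9)×3250
Column B: 0.691×0 + 3.86×ρ + 13.6×2780 + 17.8×3050 + (z_c − 0.691 − 35.26)×3250
The z_c×3250 term appears on both sides and cancels. Collect the known terms of each column as K = Σ(ρt)_known − 3250 × (depth of known layers): K_A = 106694 − 3250×37.9 = −16481; K_B = 92098 − 3250×(0.691 + 35.26) = −24742.75.
Balance: K_A = K_B + 3.86×ρ, so ρ = (K_A − K_B)/3.86 = 8261.75/3.86 = 2140 kg m⁻³.

2140 kg m⁻³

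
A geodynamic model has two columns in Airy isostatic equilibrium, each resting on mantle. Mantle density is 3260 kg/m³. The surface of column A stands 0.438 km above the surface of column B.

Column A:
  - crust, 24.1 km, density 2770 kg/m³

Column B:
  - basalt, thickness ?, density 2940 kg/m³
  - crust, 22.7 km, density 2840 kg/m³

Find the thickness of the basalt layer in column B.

2.65 km

Take the compensation level at the base of the deeper column (depth z_c below the surface of column A) and equate Σ ρ_i t_i down to z_c; mantle fills any gap and the z_c terms cancel.
Column A: 24.1×2770 + (z_c − 24.1)×3260
Column B: 0.438×0 + x×2940 + 22.7×2840 + (z_c − 0.438 − 22.7 − x)×3260
The z_c×3260 term appears on both sides and cancels. Collect the known terms of each column as K = Σ(ρt)_known − 3260 × (depth of known layers): K_A = 66757 − 3260×24.1 = −11809; K_B = 64468 − 3260×(0.438 + 22.7) = −10961.88.
Balance: K_A = K_B − x×(3260 − 2940), so x = (K_B − K_A)/(3260 − 2940) = 847.12/320 = 2.65 km.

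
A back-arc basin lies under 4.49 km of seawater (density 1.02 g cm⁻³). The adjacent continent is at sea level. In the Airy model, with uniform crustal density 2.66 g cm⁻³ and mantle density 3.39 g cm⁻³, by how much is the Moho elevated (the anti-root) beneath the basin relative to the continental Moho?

For local isostatic compensation: replacing crust with seawater at the top is compensated by replacing crust with mantle at the base: d (ρ_c − ρ_w) = a (ρ_m − ρ_c).
a = d (ρ_c − ρ_w)/(ρ_m − ρ_c) = 4.49 km × 1.64/0.73 = 10.1 km.

10.1 km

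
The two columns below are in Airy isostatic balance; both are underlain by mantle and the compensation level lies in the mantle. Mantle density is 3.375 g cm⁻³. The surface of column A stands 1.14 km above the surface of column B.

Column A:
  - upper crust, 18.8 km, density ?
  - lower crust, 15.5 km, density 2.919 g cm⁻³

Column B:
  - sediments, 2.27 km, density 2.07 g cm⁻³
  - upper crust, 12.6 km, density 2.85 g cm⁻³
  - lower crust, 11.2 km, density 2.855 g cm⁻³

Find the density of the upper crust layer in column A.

2.73 g cm⁻³

Take the compensation level at the base of the deeper column (depth z_c below the surface of column A) and equate Σ ρ_i t_i down to z_c; mantle fills any gap and the z_c terms cancel.
Column A: 18.8×ρ + 15.5×2.919 + (z_c − 34.3)×3.375
Column B: 1.14×0 + 2.27×2.07 + 12.6×2.85 + 11.2×2.855 + (z_c − 1.14 − 26.07)×3.375
The z_c×3.375 term appears on both sides and cancels. Collect the known terms of each column as K = Σ(ρt)_known − 3.375 × (depth of known layers): K_A = 45.2445 − 3.375×34.3 = −70.518; K_B = 72.5849 − 3.375×(1.14 + 26.07) = −19.24885.
Balance: K_A + 18.8×ρ = K_B, so ρ = (K_B − K_A)/18.8 = 51.2691/18.8 = 2.73 g cm⁻³.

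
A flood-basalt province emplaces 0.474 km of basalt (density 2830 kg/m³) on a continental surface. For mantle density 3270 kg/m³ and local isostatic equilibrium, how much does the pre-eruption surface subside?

0.41 km

Subaerial loading: s = t ρ_load / ρ_m.
s = 0.474 km × 2830/3270 = 0.41 km.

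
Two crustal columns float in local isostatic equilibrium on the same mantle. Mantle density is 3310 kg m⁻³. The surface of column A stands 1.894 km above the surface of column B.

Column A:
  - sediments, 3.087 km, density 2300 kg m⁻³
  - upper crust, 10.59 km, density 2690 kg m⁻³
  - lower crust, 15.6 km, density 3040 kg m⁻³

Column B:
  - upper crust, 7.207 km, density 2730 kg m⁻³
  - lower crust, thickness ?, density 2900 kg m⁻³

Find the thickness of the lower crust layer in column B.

Take the compensation level at the base of the deeper column (depth z_c below the surface of column A) and equate Σ ρ_i t_i down to z_c; mantle fills any gap and the z_c terms cancel.
Column A: 3.087×2300 + 10.59×2690 + 15.6×3040 + (z_c − 29.277)×3310
Column B: 1.894×0 + 7.207×2730 + x×2900 + (z_c − 1.894 − 7.207 − x)×3310
The z_c×3310 term appears on both sides and cancels. Collect the known terms of each column as K = Σ(ρt)_known − 3310 × (depth of known layers): K_A = 83011.2 − 3310×29.277 = −13895.67; K_B = 19675.11 − 3310×(1.894 + 7.207) = −10449.2.
Balance: K_A = K_B − x×(3310 − 2900), so x = (K_B − K_A)/(3310 − 2900) = 3446.47/410 = 8.41 km.

8.41 km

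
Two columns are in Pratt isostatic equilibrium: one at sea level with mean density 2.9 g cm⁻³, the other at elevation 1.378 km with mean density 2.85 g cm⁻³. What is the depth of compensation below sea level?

ρ_ref D = ρ (D + h) → D (ρ_ref − ρ) = ρ h.
D = ρ h/(ρ_ref − ρ) = 2.85 × 1.378 km/(2.9 − 2.85) = 78.5 km.

78.5 km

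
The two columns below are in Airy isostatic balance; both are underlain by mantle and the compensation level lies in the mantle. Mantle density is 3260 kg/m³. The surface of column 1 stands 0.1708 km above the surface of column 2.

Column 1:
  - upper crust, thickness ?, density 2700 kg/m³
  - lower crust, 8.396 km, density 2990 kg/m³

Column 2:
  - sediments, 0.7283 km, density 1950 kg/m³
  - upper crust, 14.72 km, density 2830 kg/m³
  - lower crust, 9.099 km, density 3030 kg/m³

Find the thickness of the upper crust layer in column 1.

13.7 km

Take the compensation level at the base of the deeper column (depth z_c below the surface of column 1) and equate Σ ρ_i t_i down to z_c; mantle fills any gap and the z_c terms cancel.
Column 1: x×2700 + 8.396×2990 + (z_c − 8.396 − x)×3260
Column 2: 0.1708×0 + 0.7283×1950 + 14.72×2830 + 9.099×3030 + (z_c − 0.1708 − 24.5473)×3260
The z_c×3260 term appears on both sides and cancels. Collect the known terms of each column as K = Σ(ρt)_known − 3260 × (depth of known layers): K_1 = 25104.04 − 3260×8.396 = −2266.92; K_2 = 70647.755 − 3260×(0.1708 + 24.5473) = −9933.251.
Balance: K_1 − x×(3260 − 2700) = K_2, so x = (K_1 − K_2)/(3260 − 2700) = 7666.33/560 = 13.7 km.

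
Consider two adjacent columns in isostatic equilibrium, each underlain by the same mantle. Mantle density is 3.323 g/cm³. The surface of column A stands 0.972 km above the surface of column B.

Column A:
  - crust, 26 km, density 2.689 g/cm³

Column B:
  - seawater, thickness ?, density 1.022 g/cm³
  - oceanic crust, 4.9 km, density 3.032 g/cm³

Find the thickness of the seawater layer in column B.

Take the compensation level at the base of the deeper column (depth z_c below the surface of column A) and equate Σ ρ_i t_i down to z_c; mantle fills any gap and the z_c terms cancel.
Column A: 26×2.689 + (z_c − 26)×3.323
Column B: 0.972×0 + x×1.022 + 4.9×3.032 + (z_c − 0.972 − 4.9 − x)×3.323
The z_c×3.323 term appears on both sides and cancels. Collect the known terms of each column as K = Σ(ρt)_known − 3.323 × (depth of known layers): K_A = 69.914 − 3.323×26 = −16.484; K_B = 14.8568 − 3.323×(0.972 + 4.9) = −4.655856.
Balance: K_A = K_B − x×(3.323 − 1.022), so x = (K_B − K_A)/(3.323 − 1.022) = 11.8281/2.301 = 5.14 km.

5.14 km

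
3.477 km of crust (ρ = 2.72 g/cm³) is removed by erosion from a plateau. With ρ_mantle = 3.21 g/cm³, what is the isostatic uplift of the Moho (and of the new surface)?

2.95 km

Unloading: uplift u = e ρ_c/ρ_m = 3.477 km × 2.72/3.21 = 2.95 km.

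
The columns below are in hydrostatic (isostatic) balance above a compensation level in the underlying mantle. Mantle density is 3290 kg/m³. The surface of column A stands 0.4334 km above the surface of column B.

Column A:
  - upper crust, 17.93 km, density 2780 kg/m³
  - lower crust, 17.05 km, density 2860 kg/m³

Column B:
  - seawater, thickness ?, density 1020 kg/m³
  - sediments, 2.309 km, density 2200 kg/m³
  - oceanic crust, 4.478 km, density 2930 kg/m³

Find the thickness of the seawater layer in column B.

Take the compensation level at the base of the deeper column (depth z_c below the surface of column A) and equate Σ ρ_i t_i down to z_c; mantle fills any gap and the z_c terms cancel.
Column A: 17.93×2780 + 17.05×2860 + (z_c − 34.98)×3290
Column B: 0.4334×0 + x×1020 + 2.309×2200 + 4.478×2930 + (z_c − 0.4334 − 6.787 − x)×3290
The z_c×3290 term appears on both sides and cancels. Collect the known terms of each column as K = Σ(ρt)_known − 3290 × (depth of known layers): K_A = 98608.4 − 3290×34.98 = −16475.8; K_B = 18200.34 − 3290×(0.4334 + 6.787) = −5554.776.
Balance: K_A = K_B − x×(3290 − 1020), so x = (K_B − K_A)/(3290 − 1020) = 10921/2270 = 4.81 km.

4.81 km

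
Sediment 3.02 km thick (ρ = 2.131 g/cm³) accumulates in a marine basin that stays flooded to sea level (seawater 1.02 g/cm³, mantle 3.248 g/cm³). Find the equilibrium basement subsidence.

1.51 km

Submarine loading: the sediment displaces seawater, and the subsidence is in turn flooded, so s (ρ_m − ρ_w) = t (ρ_sed − ρ_w).
s = 3.02 km × (2.131 − 1.02) / (3.248 − 1.02) = 1.51 km.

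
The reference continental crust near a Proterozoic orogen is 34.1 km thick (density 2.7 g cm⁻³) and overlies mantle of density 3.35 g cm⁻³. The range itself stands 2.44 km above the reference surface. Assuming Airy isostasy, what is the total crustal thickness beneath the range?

46.7 km

Root depth r = h ρ_c / (ρ_m − ρ_c) = 2.44 km × 2.7 / 0.65 = 10.14 km.
Total thickness = T + h + r = 34.1 km + 2.44 km + 10.14 km = 46.7 km.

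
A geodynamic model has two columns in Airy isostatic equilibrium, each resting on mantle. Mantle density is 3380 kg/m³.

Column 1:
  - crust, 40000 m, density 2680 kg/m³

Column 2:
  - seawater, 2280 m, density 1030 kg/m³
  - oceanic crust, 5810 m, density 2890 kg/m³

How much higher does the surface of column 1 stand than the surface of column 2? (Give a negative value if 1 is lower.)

5860 m

For any compensation level in the mantle, the mantle terms cancel and isostasy reduces to e = (Σt_1 − Σt_2) − (Σ(ρt)_1 − Σ(ρt)_2) / ρ_m.
Σt_1 = 40000 m; Σt_2 = 8090 m; Σ(ρt)_1 = 107200000; Σ(ρt)_2 = 19139300 (in m·kg/m³).
e = (40000 − 8090) − (107200000 − 19139300) / 3380 = 5860 m.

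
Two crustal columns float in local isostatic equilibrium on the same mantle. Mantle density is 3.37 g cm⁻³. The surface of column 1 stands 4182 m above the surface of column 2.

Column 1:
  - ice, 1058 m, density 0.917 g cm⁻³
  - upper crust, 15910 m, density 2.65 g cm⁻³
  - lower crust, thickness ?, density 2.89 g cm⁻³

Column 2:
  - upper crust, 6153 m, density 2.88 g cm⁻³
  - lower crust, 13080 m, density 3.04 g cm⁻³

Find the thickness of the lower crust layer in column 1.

Take the compensation level at the base of the deeper column (depth z_c below the surface of column 1) and equate Σ ρ_i t_i down to z_c; mantle fills any gap and the z_c terms cancel.
Column 1: 1058×0.917 + 15910×2.65 + x×2.89 + (z_c − 16968 − x)×3.37
Column 2: 4182×0 + 6153×2.88 + 13080×3.04 + (z_c − 4182 − 19233)×3.37
The z_c×3.37 term appears on both sides and cancels. Collect the known terms of each column as K = Σ(ρt)_known − 3.37 × (depth of known layers): K_1 = 43131.686 − 3.37×16968 = −14050.474; K_2 = 57483.84 − 3.37×(4182 + 19233) = −21424.71.
Balance: K_1 − x×(3.37 − 2.89) = K_2, so x = (K_1 − K_2)/(3.37 − 2.89) = 7374.24/0.48 = 15400 m.

15400 m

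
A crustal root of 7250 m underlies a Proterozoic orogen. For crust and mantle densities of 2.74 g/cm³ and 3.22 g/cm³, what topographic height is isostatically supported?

Balancing pressure at the compensation depth: ρ_c h = (ρ_m − ρ_c) r.
h = r (ρ_m − ρ_c) / ρ_c = 7250 m × (3.22 − 2.74) / 2.74 = 1270 m.

1270 m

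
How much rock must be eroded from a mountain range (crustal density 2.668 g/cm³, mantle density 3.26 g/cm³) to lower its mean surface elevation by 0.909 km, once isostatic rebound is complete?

Net drop Δ = e − u = e − e ρ_c/ρ_m = e (ρ_m − ρ_c)/ρ_m.
e = Δ ρ_m/(ρ_m − ρ_c) = 0.909 km × 3.26/0.592 = 5.01 km.

5.01 km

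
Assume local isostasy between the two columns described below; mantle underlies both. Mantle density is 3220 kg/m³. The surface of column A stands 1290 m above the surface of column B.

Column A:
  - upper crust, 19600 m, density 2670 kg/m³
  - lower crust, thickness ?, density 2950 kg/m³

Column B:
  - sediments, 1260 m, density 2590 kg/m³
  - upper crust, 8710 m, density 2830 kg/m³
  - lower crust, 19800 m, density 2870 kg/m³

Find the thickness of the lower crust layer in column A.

16600 m

Take the compensation level at the base of the deeper column (depth z_c below the surface of column A) and equate Σ ρ_i t_i down to z_c; mantle fills any gap and the z_c terms cancel.
Column A: 19600×2670 + x×2950 + (z_c − 19600 − x)×3220
Column B: 1290×0 + 1260×2590 + 8710×2830 + 19800×2870 + (z_c − 1290 − 29770)×3220
The z_c×3220 term appears on both sides and cancels. Collect the known terms of each column as K = Σ(ρt)_known − 3220 × (depth of known layers): K_A = 52332000 − 3220×19600 = −10780000; K_B = 84738700 − 3220×(1290 + 29770) = −15274500.
Balance: K_A − x×(3220 − 2950) = K_B, so x = (K_A − K_B)/(3220 − 2950) = 4494500/270 = 16600 m.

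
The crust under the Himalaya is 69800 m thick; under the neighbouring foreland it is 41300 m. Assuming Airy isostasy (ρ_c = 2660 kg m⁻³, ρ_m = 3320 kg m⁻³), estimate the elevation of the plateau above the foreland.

5670 m

Excess crust Δ = 69800 m − 41300 m = 28500 m, split between elevation h and root r with h + r = Δ.
Airy balance ρ_c h = (ρ_m − ρ_c) r gives r = h ρ_c/(ρ_m − ρ_c), so h (1 + ρ_c/(ρ_m − ρ_c)) = Δ, i.e. h = Δ (ρ_m − ρ_c)/ρ_m.
h = 28500 m × 660/3320 = 5670 m.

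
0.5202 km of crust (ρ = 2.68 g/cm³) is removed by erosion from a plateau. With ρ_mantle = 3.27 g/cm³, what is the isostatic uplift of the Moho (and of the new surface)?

0.426 km

Unloading: uplift u = e ρ_c/ρ_m = 0.5202 km × 2.68/3.27 = 0.426 km.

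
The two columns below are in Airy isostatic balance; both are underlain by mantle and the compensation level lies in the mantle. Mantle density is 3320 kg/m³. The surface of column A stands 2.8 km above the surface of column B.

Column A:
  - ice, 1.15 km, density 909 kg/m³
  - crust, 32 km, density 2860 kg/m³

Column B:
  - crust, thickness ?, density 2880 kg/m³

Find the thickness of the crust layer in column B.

Take the compensation level at the base of the deeper column (depth z_c below the surface of column A) and equate Σ ρ_i t_i down to z_c; mantle fills any gap and the z_c terms cancel.
Column A: 1.15×909 + 32×2860 + (z_c − 33.15)×3320
Column B: 2.8×0 + x×2880 + (z_c − 2.8 − 0 − x)×3320
The z_c×3320 term appears on both sides and cancels. Collect the known terms of each column as K = Σ(ρt)_known − 3320 × (depth of known layers): K_A = 92565.35 − 3320×33.15 = −17492.65; K_B = 0 − 3320×(2.8 + 0) = −9296.
Balance: K_A = K_B − x×(3320 − 2880), so x = (K_B − K_A)/(3320 − 2880) = 8196.65/440 = 18.6 km.

18.6 km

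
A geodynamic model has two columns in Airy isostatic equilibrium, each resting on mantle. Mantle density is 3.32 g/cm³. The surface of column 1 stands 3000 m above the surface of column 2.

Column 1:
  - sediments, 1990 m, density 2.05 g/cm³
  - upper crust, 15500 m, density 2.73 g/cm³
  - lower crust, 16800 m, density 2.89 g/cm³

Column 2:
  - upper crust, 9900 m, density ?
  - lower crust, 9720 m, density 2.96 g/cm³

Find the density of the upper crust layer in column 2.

2.77 g/cm³

Take the compensation level at the base of the deeper column (depth z_c below the surface of column 1) and equate Σ ρ_i t_i down to z_c; mantle fills any gap and the z_c terms cancel.
Column 1: 1990×2.05 + 15500×2.73 + 16800×2.89 + (z_c − 34290)×3.32
Column 2: 3000×0 + 9900×ρ + 9720×2.96 + (z_c − 3000 − 19620)×3.32
The z_c×3.32 term appears on both sides and cancels. Collect the known terms of each column as K = Σ(ρt)_known − 3.32 × (depth of known layers): K_1 = 94946.5 − 3.32×34290 = −18896.3; K_2 = 28771.2 − 3.32×(3000 + 19620) = −46327.2.
Balance: K_1 = K_2 + 9900×ρ, so ρ = (K_1 − K_2)/9900 = 27430.9/9900 = 2.77 g/cm³.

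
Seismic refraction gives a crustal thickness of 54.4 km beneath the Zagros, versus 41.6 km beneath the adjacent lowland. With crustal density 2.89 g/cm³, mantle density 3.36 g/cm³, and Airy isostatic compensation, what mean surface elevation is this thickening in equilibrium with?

1.79 km

Excess crust Δ = 54.4 km − 41.6 km = 12.8 km, split between elevation h and root r with h + r = Δ.
Airy balance ρ_c h = (ρ_m − ρ_c) r gives r = h ρ_c/(ρ_m − ρ_c), so h (1 + ρ_c/(ρ_m − ρ_c)) = Δ, i.e. h = Δ (ρ_m − ρ_c)/ρ_m.
h = 12.8 km × 0.47/3.36 = 1.79 km.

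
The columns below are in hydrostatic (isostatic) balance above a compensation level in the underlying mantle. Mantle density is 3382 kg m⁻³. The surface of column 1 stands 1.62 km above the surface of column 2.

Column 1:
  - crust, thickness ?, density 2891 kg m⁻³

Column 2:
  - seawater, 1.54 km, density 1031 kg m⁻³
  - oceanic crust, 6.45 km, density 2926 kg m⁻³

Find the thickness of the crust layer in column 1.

24.5 km

Take the compensation level at the base of the deeper column (depth z_c below the surface of column 1) and equate Σ ρ_i t_i down to z_c; mantle fills any gap and the z_c terms cancel.
Column 1: x×2891 + (z_c − 0 − x)×3382
Column 2: 1.62×0 + 1.54×1031 + 6.45×2926 + (z_c − 1.62 − 7.99)×3382
The z_c×3382 term appears on both sides and cancels. Collect the known terms of each column as K = Σ(ρt)_known − 3382 × (depth of known layers): K_1 = 0 − 3382×0 = 0; K_2 = 20460.44 − 3382×(1.62 + 7.99) = −12040.58.
Balance: K_1 − x×(3382 − 2891) = K_2, so x = (K_1 − K_2)/(3382 − 2891) = 12040.6/491 = 24.5 km.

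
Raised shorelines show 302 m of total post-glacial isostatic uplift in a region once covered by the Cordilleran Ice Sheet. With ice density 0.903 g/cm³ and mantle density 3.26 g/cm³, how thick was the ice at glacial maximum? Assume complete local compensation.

1090 m

u = t ρ_ice/ρ_m → t = u ρ_m/ρ_ice = 302 m × 3.26/0.903 = 1090 m.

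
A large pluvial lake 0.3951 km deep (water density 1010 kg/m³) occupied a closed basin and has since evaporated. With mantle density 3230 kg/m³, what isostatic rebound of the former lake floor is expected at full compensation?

u = d ρ_w/ρ_m = 0.3951 km × 1010/3230 = 0.124 km.

0.124 km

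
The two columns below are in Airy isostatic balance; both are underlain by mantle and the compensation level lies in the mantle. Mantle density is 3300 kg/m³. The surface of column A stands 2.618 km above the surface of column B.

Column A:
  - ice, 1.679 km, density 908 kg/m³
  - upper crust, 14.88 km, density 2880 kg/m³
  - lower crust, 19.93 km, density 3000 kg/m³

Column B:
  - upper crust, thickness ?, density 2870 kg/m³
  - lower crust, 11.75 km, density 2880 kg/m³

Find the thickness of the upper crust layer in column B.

6.21 km

Take the compensation level at the base of the deeper column (depth z_c below the surface of column A) and equate Σ ρ_i t_i down to z_c; mantle fills any gap and the z_c terms cancel.
Column A: 1.679×908 + 14.88×2880 + 19.93×3000 + (z_c − 36.489)×3300
Column B: 2.618×0 + x×2870 + 11.75×2880 + (z_c − 2.618 − 11.75 − x)×3300
The z_c×3300 term appears on both sides and cancels. Collect the known terms of each column as K = Σ(ρt)_known − 3300 × (depth of known layers): K_A = 104168.932 − 3300×36.489 = −16244.768; K_B = 33840 − 3300×(2.618 + 11.75) = −13574.4.
Balance: K_A = K_B − x×(3300 − 2870), so x = (K_B − K_A)/(3300 − 2870) = 2670.37/430 = 6.21 km.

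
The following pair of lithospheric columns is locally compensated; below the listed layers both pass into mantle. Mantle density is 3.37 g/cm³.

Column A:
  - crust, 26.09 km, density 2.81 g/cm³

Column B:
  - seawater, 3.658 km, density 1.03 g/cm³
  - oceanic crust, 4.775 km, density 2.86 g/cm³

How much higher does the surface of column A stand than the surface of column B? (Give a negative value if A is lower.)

1.07 km

For any compensation level in the mantle, the mantle terms cancel and isostasy reduces to e = (Σt_A − Σt_B) − (Σ(ρt)_A − Σ(ρt)_B) / ρ_m.
Σt_A = 26.09 km; Σt_B = 8.433 km; Σ(ρt)_A = 73.3129; Σ(ρt)_B = 17.42424 (in km·g/cm³).
e = (26.09 − 8.433) − (73.3129 − 17.42424) / 3.37 = 1.07 km.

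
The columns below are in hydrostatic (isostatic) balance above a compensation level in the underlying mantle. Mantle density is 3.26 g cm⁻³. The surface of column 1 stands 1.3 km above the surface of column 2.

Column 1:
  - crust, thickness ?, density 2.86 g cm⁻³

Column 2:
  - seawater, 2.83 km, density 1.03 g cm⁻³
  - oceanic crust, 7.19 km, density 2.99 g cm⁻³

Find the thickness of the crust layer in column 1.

31.2 km

Take the compensation level at the base of the deeper column (depth z_c below the surface of column 1) and equate Σ ρ_i t_i down to z_c; mantle fills any gap and the z_c terms cancel.
Column 1: x×2.86 + (z_c − 0 − x)×3.26
Column 2: 1.3×0 + 2.83×1.03 + 7.19×2.99 + (z_c − 1.3 − 10.02)×3.26
The z_c×3.26 term appears on both sides and cancels. Collect the known terms of each column as K = Σ(ρt)_known − 3.26 × (depth of known layers): K_1 = 0 − 3.26×0 = 0; K_2 = 24.413 − 3.26×(1.3 + 10.02) = −12.4902.
Balance: K_1 − x×(3.26 − 2.86) = K_2, so x = (K_1 − K_2)/(3.26 − 2.86) = 12.4902/0.4 = 31.2 km.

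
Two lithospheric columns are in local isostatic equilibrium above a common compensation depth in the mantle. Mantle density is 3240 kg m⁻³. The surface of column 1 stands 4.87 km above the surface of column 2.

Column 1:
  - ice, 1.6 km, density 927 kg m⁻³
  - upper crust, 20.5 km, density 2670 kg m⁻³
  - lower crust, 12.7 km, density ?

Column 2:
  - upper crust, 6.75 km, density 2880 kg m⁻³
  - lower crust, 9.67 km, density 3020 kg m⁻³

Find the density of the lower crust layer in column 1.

2850 kg m⁻³

Take the compensation level at the base of the deeper column (depth z_c below the surface of column 1) and equate Σ ρ_i t_i down to z_c; mantle fills any gap and the z_c terms cancel.
Column 1: 1.6×927 + 20.5×2670 + 12.7×ρ + (z_c − 34.8)×3240
Column 2: 4.87×0 + 6.75×2880 + 9.67×3020 + (z_c − 4.87 − 16.42)×3240
The z_c×3240 term appears on both sides and cancels. Collect the known terms of each column as K = Σ(ρt)_known − 3240 × (depth of known layers): K_1 = 56218.2 − 3240×34.8 = −56533.8; K_2 = 48643.4 − 3240×(4.87 + 16.42) = −20336.2.
Balance: K_1 + 12.7×ρ = K_2, so ρ = (K_2 − K_1)/12.7 = 36197.6/12.7 = 2850 kg m⁻³.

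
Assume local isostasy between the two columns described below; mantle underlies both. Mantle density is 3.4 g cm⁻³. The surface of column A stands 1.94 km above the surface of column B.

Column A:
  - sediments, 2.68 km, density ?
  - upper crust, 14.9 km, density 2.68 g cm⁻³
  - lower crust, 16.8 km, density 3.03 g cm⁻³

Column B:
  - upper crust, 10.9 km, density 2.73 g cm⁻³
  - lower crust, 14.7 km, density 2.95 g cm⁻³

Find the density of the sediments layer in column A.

2.07 g cm⁻³

Take the compensation level at the base of the deeper column (depth z_c below the surface of column A) and equate Σ ρ_i t_i down to z_c; mantle fills any gap and the z_c terms cancel.
Column A: 2.68×ρ + 14.9×2.68 + 16.8×3.03 + (z_c − 34.38)×3.4
Column B: 1.94×0 + 10.9×2.73 + 14.7×2.95 + (z_c − 1.94 − 25.6)×3.4
The z_c×3.4 term appears on both sides and cancels. Collect the known terms of each column as K = Σ(ρt)_known − 3.4 × (depth of known layers): K_A = 90.836 − 3.4×34.38 = −26.056; K_B = 73.122 − 3.4×(1.94 + 25.6) = −20.514.
Balance: K_A + 2.68×ρ = K_B, so ρ = (K_B − K_A)/2.68 = 5.542/2.68 = 2.07 g cm⁻³.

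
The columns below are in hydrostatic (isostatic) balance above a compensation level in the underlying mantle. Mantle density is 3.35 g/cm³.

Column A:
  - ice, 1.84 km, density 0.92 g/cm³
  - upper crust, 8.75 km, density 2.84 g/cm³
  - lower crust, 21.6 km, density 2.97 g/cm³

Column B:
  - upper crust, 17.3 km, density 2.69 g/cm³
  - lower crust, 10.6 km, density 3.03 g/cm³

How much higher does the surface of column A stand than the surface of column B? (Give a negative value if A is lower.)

For any compensation level in the mantle, the mantle terms cancel and isostasy reduces to e = (Σt_A − Σt_B) − (Σ(ρt)_A − Σ(ρt)_B) / ρ_m.
Σt_A = 32.19 km; Σt_B = 27.9 km; Σ(ρt)_A = 90.6948; Σ(ρt)_B = 78.655 (in km·g/cm³).
e = (32.19 − 27.9) − (90.6948 − 78.655) / 3.35 = 0.696 km.

0.696 km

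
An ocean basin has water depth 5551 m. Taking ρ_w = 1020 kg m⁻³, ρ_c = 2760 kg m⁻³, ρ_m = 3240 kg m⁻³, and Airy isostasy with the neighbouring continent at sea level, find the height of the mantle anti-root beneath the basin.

In Airy isostatic equilibrium: replacing crust with seawater at the top is compensated by replacing crust with mantle at the base: d (ρ_c − ρ_w) = a (ρ_m − ρ_c).
a = d (ρ_c − ρ_w)/(ρ_m − ρ_c) = 5551 m × 1740/480 = 20100 m.

20100 m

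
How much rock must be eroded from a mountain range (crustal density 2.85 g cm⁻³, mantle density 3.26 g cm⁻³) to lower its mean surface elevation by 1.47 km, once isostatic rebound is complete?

Net drop Δ = e − u = e − e ρ_c/ρ_m = e (ρ_m − ρ_c)/ρ_m.
e = Δ ρ_m/(ρ_m − ρ_c) = 1.47 km × 3.26/0.41 = 11.7 km.

11.7 km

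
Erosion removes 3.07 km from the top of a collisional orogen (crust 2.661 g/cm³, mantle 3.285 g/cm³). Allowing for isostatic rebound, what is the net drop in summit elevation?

0.583 km

Rebound u = e ρ_c/ρ_m = 3.07 km × 2.661/3.285 = 2.487 km.
Net surface drop = e − u = 3.07 km − 2.487 km = e (ρ_m − ρ_c)/ρ_m = 0.583 km.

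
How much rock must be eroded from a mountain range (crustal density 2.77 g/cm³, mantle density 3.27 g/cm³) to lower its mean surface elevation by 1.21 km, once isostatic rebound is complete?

Net drop Δ = e − u = e − e ρ_c/ρ_m = e (ρ_m − ρ_c)/ρ_m.
e = Δ ρ_m/(ρ_m − ρ_c) = 1.21 km × 3.27/0.5 = 7.91 km.

7.91 km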